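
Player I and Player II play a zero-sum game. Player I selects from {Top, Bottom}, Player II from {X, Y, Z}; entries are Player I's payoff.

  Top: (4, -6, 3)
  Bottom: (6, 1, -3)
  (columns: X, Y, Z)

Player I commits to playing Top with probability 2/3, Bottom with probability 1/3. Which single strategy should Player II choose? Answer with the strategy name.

If Player II plays X, Player I's expected payoff is (2/3)·4 + (1/3)·6 = 14/3.
If Player II plays Y, Player I's expected payoff is (2/3)·(-6) + (1/3)·1 = -11/3.
If Player II plays Z, Player I's expected payoff is (2/3)·3 + (1/3)·(-3) = 1.
Player II minimizes Player I's payoff; the smallest is -11/3, so the best response is Y.

Y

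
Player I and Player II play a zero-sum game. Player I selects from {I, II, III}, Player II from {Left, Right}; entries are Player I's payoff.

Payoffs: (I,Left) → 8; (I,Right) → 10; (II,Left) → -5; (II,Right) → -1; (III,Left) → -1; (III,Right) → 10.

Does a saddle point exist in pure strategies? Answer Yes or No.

Yes

Row minima: I → 8, II → -5, III → -1; maximin = 8.
Column maxima: Left → 8, Right → 10; minimax = 8.
maximin = minimax = 8, so a saddle point exists.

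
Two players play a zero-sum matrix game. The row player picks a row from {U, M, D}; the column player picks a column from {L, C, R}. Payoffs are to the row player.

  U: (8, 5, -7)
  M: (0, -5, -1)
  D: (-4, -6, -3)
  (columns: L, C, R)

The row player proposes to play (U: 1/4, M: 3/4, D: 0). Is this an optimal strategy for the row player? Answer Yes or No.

Yes

Against L this mix gives (1/4)·8 + (3/4)·0 = 2.
Against C this mix gives (1/4)·5 + (3/4)·(-5) = -5/2.
Against R this mix gives (1/4)·(-7) + (3/4)·(-1) = -5/2.
All of the column player's active replies (C, R) yield -5/2, and no column does worse for the row player. The mix makes the column player indifferent and guarantees -5/2, so it is optimal.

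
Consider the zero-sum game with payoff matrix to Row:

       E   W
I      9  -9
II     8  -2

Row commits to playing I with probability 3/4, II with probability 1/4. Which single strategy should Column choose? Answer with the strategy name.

W

If Column plays E, Row's expected payoff is (3/4)·9 + (1/4)·8 = 35/4.
If Column plays W, Row's expected payoff is (3/4)·(-9) + (1/4)·(-2) = -29/4.
Column minimizes Row's payoff; the smallest is -29/4, so the best response is W.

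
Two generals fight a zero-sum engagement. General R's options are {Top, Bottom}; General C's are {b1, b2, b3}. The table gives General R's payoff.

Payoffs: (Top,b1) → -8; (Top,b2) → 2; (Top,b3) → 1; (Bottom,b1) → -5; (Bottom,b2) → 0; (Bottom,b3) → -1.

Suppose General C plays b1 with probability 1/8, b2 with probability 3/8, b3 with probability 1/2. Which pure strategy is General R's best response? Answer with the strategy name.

Top

Expected payoff of Top: (1/8)·(-8) + (3/8)·2 + (1/2)·1 = 1/4.
Expected payoff of Bottom: (1/8)·(-5) + (3/8)·0 + (1/2)·(-1) = -9/8.
The largest is 1/4, so General R's best response is Top.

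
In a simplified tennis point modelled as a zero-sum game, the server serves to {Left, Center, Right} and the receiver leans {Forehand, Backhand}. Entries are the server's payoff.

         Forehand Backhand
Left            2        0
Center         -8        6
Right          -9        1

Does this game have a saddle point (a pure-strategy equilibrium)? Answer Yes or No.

Row minima: Left → 0, Center → -8, Right → -9; maximin = 0.
Column maxima: Forehand → 2, Backhand → 6; minimax = 2.
0 ≠ 2, so no pure-strategy equilibrium exists.

No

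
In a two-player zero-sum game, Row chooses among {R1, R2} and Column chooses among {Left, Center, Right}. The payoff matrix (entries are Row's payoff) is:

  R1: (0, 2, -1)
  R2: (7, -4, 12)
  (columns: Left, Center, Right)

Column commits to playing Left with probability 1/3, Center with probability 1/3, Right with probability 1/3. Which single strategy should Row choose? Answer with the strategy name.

Expected payoff of R1: (1/3)·0 + (1/3)·2 + (1/3)·(-1) = 1/3.
Expected payoff of R2: (1/3)·7 + (1/3)·(-4) + (1/3)·12 = 5.
The largest is 5, so Row's best response is R2.

R2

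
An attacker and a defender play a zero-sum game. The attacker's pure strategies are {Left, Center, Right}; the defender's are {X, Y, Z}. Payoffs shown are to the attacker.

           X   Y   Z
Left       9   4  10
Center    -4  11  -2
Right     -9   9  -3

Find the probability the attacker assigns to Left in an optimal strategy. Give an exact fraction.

Row minima: Left → 4, Center → -4, Right → -9; maximin = 4.
Column maxima: X → 9, Y → 11, Z → 10; minimax = 9.
4 ≠ 9, so there is no saddle point; optimal play is mixed.
Right is strictly dominated by Center, so the attacker never plays it.
Z is strictly dominated by X (it gives the attacker strictly more in every row), so the defender never plays it.
On the remaining 2×2 (Left, Center vs X, Y):
Let the attacker play Left with probability p. Expected payoff against X: 9p + (-4)(1−p) = 13p − 4; against Y: 4p + 11(1−p) = −7p + 11.
Setting these equal: 13p − 4 = −7p + 11 ⇒ 20p = 15 ⇒ p = 3/4, and the value is (13)·(3/4) − 4 = 23/4.
For the defender: with q = P(X), equating Left's and Center's payoffs gives 5q + 4 = −15q + 11 ⇒ q = 7/20.

3/4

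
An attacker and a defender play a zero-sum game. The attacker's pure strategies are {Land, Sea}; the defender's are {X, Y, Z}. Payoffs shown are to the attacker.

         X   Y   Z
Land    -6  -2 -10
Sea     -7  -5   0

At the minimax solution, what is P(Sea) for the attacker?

Row minima: Land → -10, Sea → -7; maximin = -7.
Column maxima: X → -6, Y → -2, Z → 0; minimax = -6.
-7 ≠ -6, so there is no saddle point; optimal play is mixed.
Y is strictly dominated by X (it gives the attacker strictly more in every row), so the defender never plays it.
On the remaining 2×2 (Land, Sea vs X, Z):
Let the attacker play Land with probability p. Expected payoff against X: (-6)p + (-7)(1−p) = p − 7; against Z: (-10)p + 0(1−p) = −10p.
Setting these equal: p − 7 = −10p ⇒ 11p = 7 ⇒ p = 7/11, and the value is (1)·(7/11) − 7 = -70/11.
For the defender: with q = P(X), equating Land's and Sea's payoffs gives 4q − 10 = −7q ⇒ q = 10/11.

4/11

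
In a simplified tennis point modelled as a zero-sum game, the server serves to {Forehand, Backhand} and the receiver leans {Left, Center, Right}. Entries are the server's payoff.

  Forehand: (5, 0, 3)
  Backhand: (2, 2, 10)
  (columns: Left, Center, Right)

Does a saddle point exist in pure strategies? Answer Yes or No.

Yes

Row minima: Forehand → 0, Backhand → 2; maximin = 2.
Column maxima: Left → 5, Center → 2, Right → 10; minimax = 2.
maximin = minimax = 2, so a saddle point exists.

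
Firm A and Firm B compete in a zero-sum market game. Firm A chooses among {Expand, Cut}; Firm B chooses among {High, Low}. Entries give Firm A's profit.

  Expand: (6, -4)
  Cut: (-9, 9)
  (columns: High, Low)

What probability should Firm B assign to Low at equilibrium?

Row minima: Expand → -4, Cut → -9; maximin = -4.
Column maxima: High → 6, Low → 9; minimax = 6.
-4 ≠ 6, so there is no saddle point; optimal play is mixed.
Let Firm A play Expand with probability p. Expected payoff against High: 6p + (-9)(1−p) = 15p − 9; against Low: (-4)p + 9(1−p) = −13p + 9.
Setting these equal: 15p − 9 = −13p + 9 ⇒ 28p = 18 ⇒ p = 9/14, and the value is (15)·(9/14) − 9 = 9/14.
For Firm B: with q = P(High), equating Expand's and Cut's payoffs gives 10q − 4 = −18q + 9 ⇒ q = 13/28.

15/28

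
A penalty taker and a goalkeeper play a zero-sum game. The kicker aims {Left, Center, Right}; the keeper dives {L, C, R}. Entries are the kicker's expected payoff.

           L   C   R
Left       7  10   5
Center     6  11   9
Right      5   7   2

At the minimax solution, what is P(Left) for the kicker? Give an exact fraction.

3/5

Row minima: Left → 5, Center → 6, Right → 2; maximin = 6.
Column maxima: L → 7, C → 11, R → 9; minimax = 7.
6 ≠ 7, so there is no saddle point; optimal play is mixed.
Right is strictly dominated by Left, so the kicker never plays it.
C is strictly dominated by L (it gives the kicker strictly more in every row), so the keeper never plays it.
On the remaining 2×2 (Left, Center vs L, R):
Let the kicker play Left with probability p. Expected payoff against L: 7p + 6(1−p) = p + 6; against R: 5p + 9(1−p) = −4p + 9.
Setting these equal: p + 6 = −4p + 9 ⇒ 5p = 3 ⇒ p = 3/5, and the value is (1)·(3/5) + 6 = 33/5.
For the keeper: with q = P(L), equating Left's and Center's payoffs gives 2q + 5 = −3q + 9 ⇒ q = 4/5.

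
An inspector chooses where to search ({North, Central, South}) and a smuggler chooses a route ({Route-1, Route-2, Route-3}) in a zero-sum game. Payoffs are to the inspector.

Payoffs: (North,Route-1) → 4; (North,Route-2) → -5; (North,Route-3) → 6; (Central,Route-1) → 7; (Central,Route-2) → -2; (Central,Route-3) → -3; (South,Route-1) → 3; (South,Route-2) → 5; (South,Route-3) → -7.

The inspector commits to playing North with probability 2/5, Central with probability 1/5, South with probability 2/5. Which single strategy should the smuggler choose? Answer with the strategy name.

If the smuggler plays Route-1, the inspector's expected payoff is (2/5)·4 + (1/5)·7 + (2/5)·3 = 21/5.
If the smuggler plays Route-2, the inspector's expected payoff is (2/5)·(-5) + (1/5)·(-2) + (2/5)·5 = -2/5.
If the smuggler plays Route-3, the inspector's expected payoff is (2/5)·6 + (1/5)·(-3) + (2/5)·(-7) = -1.
The smuggler minimizes the inspector's payoff; the smallest is -1, so the best response is Route-3.

Route-3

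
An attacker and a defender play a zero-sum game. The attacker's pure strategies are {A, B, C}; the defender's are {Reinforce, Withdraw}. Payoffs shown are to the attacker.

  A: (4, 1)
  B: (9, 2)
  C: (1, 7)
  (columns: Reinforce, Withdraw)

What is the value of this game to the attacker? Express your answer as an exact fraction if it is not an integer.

Row minima: A → 1, B → 2, C → 1; maximin = 2.
Column maxima: Reinforce → 9, Withdraw → 7; minimax = 7.
2 ≠ 7, so there is no saddle point; optimal play is mixed.
A is strictly dominated by B, so the attacker never plays it.
On the remaining 2×2 (B, C vs Reinforce, Withdraw):
Let the attacker play B with probability p. Expected payoff against Reinforce: 9p + 1(1−p) = 8p + 1; against Withdraw: 2p + 7(1−p) = −5p + 7.
Setting these equal: 8p + 1 = −5p + 7 ⇒ 13p = 6 ⇒ p = 6/13, and the value is (8)·(6/13) + 1 = 61/13.
For the defender: with q = P(Reinforce), equating B's and C's payoffs gives 7q + 2 = −6q + 7 ⇒ q = 5/13.

61/13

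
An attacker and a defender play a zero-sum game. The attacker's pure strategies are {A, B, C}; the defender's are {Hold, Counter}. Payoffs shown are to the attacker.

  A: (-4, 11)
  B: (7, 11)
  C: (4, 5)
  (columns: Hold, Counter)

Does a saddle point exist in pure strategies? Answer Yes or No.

Yes

Row minima: A → -4, B → 7, C → 4; maximin = 7.
Column maxima: Hold → 7, Counter → 11; minimax = 7.
maximin = minimax = 7, so a saddle point exists.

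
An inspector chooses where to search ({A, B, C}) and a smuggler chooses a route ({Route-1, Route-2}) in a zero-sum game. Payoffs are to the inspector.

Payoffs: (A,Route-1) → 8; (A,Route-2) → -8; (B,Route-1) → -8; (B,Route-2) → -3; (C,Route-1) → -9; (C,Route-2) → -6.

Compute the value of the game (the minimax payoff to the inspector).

-88/21

Row minima: A → -8, B → -8, C → -9; maximin = -8.
Column maxima: Route-1 → 8, Route-2 → -3; minimax = -3.
-8 ≠ -3, so there is no saddle point; optimal play is mixed.
C is strictly dominated by B, so the inspector never plays it.
On the remaining 2×2 (A, B vs Route-1, Route-2):
Let the inspector play A with probability p. Expected payoff against Route-1: 8p + (-8)(1−p) = 16p − 8; against Route-2: (-8)p + (-3)(1−p) = −5p − 3.
Setting these equal: 16p − 8 = −5p − 3 ⇒ 21p = 5 ⇒ p = 5/21, and the value is (16)·(5/21) − 8 = -88/21.
For the smuggler: with q = P(Route-1), equating A's and B's payoffs gives 16q − 8 = −5q − 3 ⇒ q = 5/21.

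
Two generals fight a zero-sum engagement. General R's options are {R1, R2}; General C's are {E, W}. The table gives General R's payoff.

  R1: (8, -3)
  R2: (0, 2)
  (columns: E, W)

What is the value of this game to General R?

16/13

Row minima: R1 → -3, R2 → 0; maximin = 0.
Column maxima: E → 8, W → 2; minimax = 2.
0 ≠ 2, so there is no saddle point; optimal play is mixed.
Let General R play R1 with probability p. Expected payoff against E: 8p + 0(1−p) = 8p; against W: (-3)p + 2(1−p) = −5p + 2.
Setting these equal: 8p = −5p + 2 ⇒ 13p = 2 ⇒ p = 2/13, and the value is (8)·(2/13) = 16/13.
For General C: with q = P(E), equating R1's and R2's payoffs gives 11q − 3 = −2q + 2 ⇒ q = 5/13.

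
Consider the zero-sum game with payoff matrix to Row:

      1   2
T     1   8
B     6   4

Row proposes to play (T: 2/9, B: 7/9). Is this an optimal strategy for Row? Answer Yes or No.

Yes

Against 1 this mix gives (2/9)·1 + (7/9)·6 = 44/9.
Against 2 this mix gives (2/9)·8 + (7/9)·4 = 44/9.
All of Column's active replies (1, 2) yield 44/9, and no column does worse for Row. The mix makes Column indifferent and guarantees 44/9, so it is optimal.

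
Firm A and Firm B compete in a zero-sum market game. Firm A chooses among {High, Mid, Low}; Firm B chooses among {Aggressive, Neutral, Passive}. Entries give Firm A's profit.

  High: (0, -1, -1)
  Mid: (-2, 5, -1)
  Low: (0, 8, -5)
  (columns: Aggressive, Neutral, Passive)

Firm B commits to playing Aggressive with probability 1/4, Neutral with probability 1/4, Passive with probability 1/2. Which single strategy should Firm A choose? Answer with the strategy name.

Expected payoff of High: (1/4)·0 + (1/4)·(-1) + (1/2)·(-1) = -3/4.
Expected payoff of Mid: (1/4)·(-2) + (1/4)·5 + (1/2)·(-1) = 1/4.
Expected payoff of Low: (1/4)·0 + (1/4)·8 + (1/2)·(-5) = -1/2.
The largest is 1/4, so Firm A's best response is Mid.

Mid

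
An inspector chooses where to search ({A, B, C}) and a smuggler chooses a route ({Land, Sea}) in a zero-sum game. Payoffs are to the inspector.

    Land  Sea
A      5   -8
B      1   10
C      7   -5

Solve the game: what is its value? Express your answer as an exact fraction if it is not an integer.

25/7

Row minima: A → -8, B → 1, C → -5; maximin = 1.
Column maxima: Land → 7, Sea → 10; minimax = 7.
1 ≠ 7, so there is no saddle point; optimal play is mixed.
A is strictly dominated by C, so the inspector never plays it.
On the remaining 2×2 (B, C vs Land, Sea):
Let the inspector play B with probability p. Expected payoff against Land: 1p + 7(1−p) = −6p + 7; against Sea: 10p + (-5)(1−p) = 15p − 5.
Setting these equal: −6p + 7 = 15p − 5 ⇒ −21p = -12 ⇒ p = 4/7, and the value is (-6)·(4/7) + 7 = 25/7.
For the smuggler: with q = P(Land), equating B's and C's payoffs gives −9q + 10 = 12q − 5 ⇒ q = 5/7.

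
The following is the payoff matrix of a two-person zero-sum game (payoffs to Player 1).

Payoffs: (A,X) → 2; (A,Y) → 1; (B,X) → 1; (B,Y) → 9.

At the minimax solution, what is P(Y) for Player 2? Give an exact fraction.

1/9

Row minima: A → 1, B → 1; maximin = 1.
Column maxima: X → 2, Y → 9; minimax = 2.
1 ≠ 2, so there is no saddle point; optimal play is mixed.
Let Player 1 play A with probability p. Expected payoff against X: 2p + 1(1−p) = p + 1; against Y: 1p + 9(1−p) = −8p + 9.
Setting these equal: p + 1 = −8p + 9 ⇒ 9p = 8 ⇒ p = 8/9, and the value is (1)·(8/9) + 1 = 17/9.
For Player 2: with q = P(X), equating A's and B's payoffs gives q + 1 = −8q + 9 ⇒ q = 8/9.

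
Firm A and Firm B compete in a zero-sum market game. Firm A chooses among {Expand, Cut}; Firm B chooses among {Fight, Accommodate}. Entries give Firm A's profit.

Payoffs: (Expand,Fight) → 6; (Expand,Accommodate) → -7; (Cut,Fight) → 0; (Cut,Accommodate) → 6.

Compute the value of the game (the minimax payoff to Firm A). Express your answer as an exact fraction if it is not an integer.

Row minima: Expand → -7, Cut → 0; maximin = 0.
Column maxima: Fight → 6, Accommodate → 6; minimax = 6.
0 ≠ 6, so there is no saddle point; optimal play is mixed.
Let Firm A play Expand with probability p. Expected payoff against Fight: 6p + 0(1−p) = 6p; against Accommodate: (-7)p + 6(1−p) = −13p + 6.
Setting these equal: 6p = −13p + 6 ⇒ 19p = 6 ⇒ p = 6/19, and the value is (6)·(6/19) = 36/19.
For Firm B: with q = P(Fight), equating Expand's and Cut's payoffs gives 13q − 7 = −6q + 6 ⇒ q = 13/19.

36/19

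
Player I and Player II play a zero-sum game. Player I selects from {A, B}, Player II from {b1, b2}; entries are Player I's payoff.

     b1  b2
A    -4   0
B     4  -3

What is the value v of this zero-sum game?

Row minima: A → -4, B → -3; maximin = -3.
Column maxima: b1 → 4, b2 → 0; minimax = 0.
-3 ≠ 0, so there is no saddle point; optimal play is mixed.
Let Player I play A with probability p. Expected payoff against b1: (-4)p + 4(1−p) = −8p + 4; against b2: 0p + (-3)(1−p) = 3p − 3.
Setting these equal: −8p + 4 = 3p − 3 ⇒ −11p = -7 ⇒ p = 7/11, and the value is (-8)·(7/11) + 4 = -12/11.
For Player II: with q = P(b1), equating A's and B's payoffs gives −4q = 7q − 3 ⇒ q = 3/11.

-12/11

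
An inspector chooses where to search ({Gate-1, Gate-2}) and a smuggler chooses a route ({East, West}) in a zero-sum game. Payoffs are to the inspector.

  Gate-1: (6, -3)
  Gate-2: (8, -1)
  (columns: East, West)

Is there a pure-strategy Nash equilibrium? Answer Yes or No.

Yes

Row minima: Gate-1 → -3, Gate-2 → -1; maximin = -1.
Column maxima: East → 8, West → -1; minimax = -1.
maximin = minimax = -1, so a saddle point exists.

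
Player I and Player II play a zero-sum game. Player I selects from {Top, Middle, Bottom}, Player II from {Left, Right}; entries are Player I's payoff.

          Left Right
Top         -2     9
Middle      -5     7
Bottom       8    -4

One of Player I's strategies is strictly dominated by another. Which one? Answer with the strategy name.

Middle

Top gives a strictly higher payoff than Middle against every column: -2 > -5, 9 > 7.
So Middle is strictly dominated and Player I never plays it.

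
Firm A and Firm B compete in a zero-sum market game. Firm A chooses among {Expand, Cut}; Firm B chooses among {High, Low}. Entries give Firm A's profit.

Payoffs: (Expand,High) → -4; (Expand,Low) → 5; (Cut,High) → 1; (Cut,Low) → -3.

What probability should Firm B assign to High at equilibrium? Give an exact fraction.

8/13

Row minima: Expand → -4, Cut → -3; maximin = -3.
Column maxima: High → 1, Low → 5; minimax = 1.
-3 ≠ 1, so there is no saddle point; optimal play is mixed.
Let Firm A play Expand with probability p. Expected payoff against High: (-4)p + 1(1−p) = −5p + 1; against Low: 5p + (-3)(1−p) = 8p − 3.
Setting these equal: −5p + 1 = 8p − 3 ⇒ −13p = -4 ⇒ p = 4/13, and the value is (-5)·(4/13) + 1 = -7/13.
For Firm B: with q = P(High), equating Expand's and Cut's payoffs gives −9q + 5 = 4q − 3 ⇒ q = 8/13.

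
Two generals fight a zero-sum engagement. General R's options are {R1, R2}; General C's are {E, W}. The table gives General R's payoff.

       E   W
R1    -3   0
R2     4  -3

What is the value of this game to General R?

Row minima: R1 → -3, R2 → -3; maximin = -3.
Column maxima: E → 4, W → 0; minimax = 0.
-3 ≠ 0, so there is no saddle point; optimal play is mixed.
Let General R play R1 with probability p. Expected payoff against E: (-3)p + 4(1−p) = −7p + 4; against W: 0p + (-3)(1−p) = 3p − 3.
Setting these equal: −7p + 4 = 3p − 3 ⇒ −10p = -7 ⇒ p = 7/10, and the value is (-7)·(7/10) + 4 = -9/10.
For General C: with q = P(E), equating R1's and R2's payoffs gives −3q = 7q − 3 ⇒ q = 3/10.

-9/10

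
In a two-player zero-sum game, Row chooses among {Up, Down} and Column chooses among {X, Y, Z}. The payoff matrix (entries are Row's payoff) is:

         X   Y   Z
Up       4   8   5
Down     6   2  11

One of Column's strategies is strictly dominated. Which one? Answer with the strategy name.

Z

X holds Row's payoff strictly below Z in every row: 4 < 5, 6 < 11.
So Z is strictly dominated for Column.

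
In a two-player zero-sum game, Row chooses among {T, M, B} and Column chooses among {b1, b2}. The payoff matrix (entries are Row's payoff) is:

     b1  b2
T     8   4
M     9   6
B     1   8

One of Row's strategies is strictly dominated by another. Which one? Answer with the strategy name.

T

M gives a strictly higher payoff than T against every column: 9 > 8, 6 > 4.
So T is strictly dominated and Row never plays it.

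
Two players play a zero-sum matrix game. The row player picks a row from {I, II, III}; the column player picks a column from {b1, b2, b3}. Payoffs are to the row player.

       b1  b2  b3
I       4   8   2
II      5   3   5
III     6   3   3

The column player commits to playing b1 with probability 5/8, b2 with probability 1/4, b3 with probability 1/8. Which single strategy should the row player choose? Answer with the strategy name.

III

Expected payoff of I: (5/8)·4 + (1/4)·8 + (1/8)·2 = 19/4.
Expected payoff of II: (5/8)·5 + (1/4)·3 + (1/8)·5 = 9/2.
Expected payoff of III: (5/8)·6 + (1/4)·3 + (1/8)·3 = 39/8.
The largest is 39/8, so the row player's best response is III.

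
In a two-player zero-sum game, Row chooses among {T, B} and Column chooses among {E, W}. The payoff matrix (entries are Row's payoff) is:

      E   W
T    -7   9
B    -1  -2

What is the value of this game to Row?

Row minima: T → -7, B → -2; maximin = -2.
Column maxima: E → -1, W → 9; minimax = -1.
-2 ≠ -1, so there is no saddle point; optimal play is mixed.
Let Row play T with probability p. Expected payoff against E: (-7)p + (-1)(1−p) = −6p − 1; against W: 9p + (-2)(1−p) = 11p − 2.
Setting these equal: −6p − 1 = 11p − 2 ⇒ −17p = -1 ⇒ p = 1/17, and the value is (-6)·(1/17) − 1 = -23/17.
For Column: with q = P(E), equating T's and B's payoffs gives −16q + 9 = q − 2 ⇒ q = 11/17.

-23/17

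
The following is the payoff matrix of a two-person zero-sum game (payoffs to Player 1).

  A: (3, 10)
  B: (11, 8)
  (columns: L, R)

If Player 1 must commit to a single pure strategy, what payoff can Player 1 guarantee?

8

Row minima: A → 3, B → 8.
The best of these is 8.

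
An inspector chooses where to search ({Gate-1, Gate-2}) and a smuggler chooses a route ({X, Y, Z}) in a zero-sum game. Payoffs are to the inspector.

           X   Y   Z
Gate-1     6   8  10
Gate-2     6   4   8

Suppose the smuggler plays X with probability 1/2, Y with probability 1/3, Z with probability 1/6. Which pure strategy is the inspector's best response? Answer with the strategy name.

Expected payoff of Gate-1: (1/2)·6 + (1/3)·8 + (1/6)·10 = 22/3.
Expected payoff of Gate-2: (1/2)·6 + (1/3)·4 + (1/6)·8 = 17/3.
The largest is 22/3, so the inspector's best response is Gate-1.

Gate-1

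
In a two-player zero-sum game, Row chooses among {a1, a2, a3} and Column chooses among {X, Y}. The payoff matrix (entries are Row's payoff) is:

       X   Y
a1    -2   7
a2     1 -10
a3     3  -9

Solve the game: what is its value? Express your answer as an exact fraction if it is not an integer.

Row minima: a1 → -2, a2 → -10, a3 → -9; maximin = -2.
Column maxima: X → 3, Y → 7; minimax = 3.
-2 ≠ 3, so there is no saddle point; optimal play is mixed.
a2 is strictly dominated by a3, so Row never plays it.
On the remaining 2×2 (a1, a3 vs X, Y):
Let Row play a1 with probability p. Expected payoff against X: (-2)p + 3(1−p) = −5p + 3; against Y: 7p + (-9)(1−p) = 16p − 9.
Setting these equal: −5p + 3 = 16p − 9 ⇒ −21p = -12 ⇒ p = 4/7, and the value is (-5)·(4/7) + 3 = 1/7.
For Column: with q = P(X), equating a1's and a3's payoffs gives −9q + 7 = 12q − 9 ⇒ q = 16/21.

1/7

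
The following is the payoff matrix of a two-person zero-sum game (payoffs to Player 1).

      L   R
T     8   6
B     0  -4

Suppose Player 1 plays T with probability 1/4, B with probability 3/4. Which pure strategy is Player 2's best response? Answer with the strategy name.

If Player 2 plays L, Player 1's expected payoff is (1/4)·8 + (3/4)·0 = 2.
If Player 2 plays R, Player 1's expected payoff is (1/4)·6 + (3/4)·(-4) = -3/2.
Player 2 minimizes Player 1's payoff; the smallest is -3/2, so the best response is R.

R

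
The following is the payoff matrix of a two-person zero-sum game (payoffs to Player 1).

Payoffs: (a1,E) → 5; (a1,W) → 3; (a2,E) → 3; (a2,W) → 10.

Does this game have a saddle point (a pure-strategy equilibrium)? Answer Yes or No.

Row minima: a1 → 3, a2 → 3; maximin = 3.
Column maxima: E → 5, W → 10; minimax = 5.
3 ≠ 5, so no pure-strategy equilibrium exists.

No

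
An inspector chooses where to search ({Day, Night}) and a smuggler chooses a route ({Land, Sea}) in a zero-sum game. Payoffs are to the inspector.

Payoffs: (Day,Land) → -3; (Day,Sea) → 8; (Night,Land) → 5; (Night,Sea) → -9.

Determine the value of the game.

13/25

Row minima: Day → -3, Night → -9; maximin = -3.
Column maxima: Land → 5, Sea → 8; minimax = 5.
-3 ≠ 5, so there is no saddle point; optimal play is mixed.
Let the inspector play Day with probability p. Expected payoff against Land: (-3)p + 5(1−p) = −8p + 5; against Sea: 8p + (-9)(1−p) = 17p − 9.
Setting these equal: −8p + 5 = 17p − 9 ⇒ −25p = -14 ⇒ p = 14/25, and the value is (-8)·(14/25) + 5 = 13/25.
For the smuggler: with q = P(Land), equating Day's and Night's payoffs gives −11q + 8 = 14q − 9 ⇒ q = 17/25.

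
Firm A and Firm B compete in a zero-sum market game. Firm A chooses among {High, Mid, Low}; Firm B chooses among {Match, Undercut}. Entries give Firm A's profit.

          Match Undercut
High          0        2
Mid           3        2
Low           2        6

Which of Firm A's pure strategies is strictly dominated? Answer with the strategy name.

Low gives a strictly higher payoff than High against every column: 2 > 0, 6 > 2.
So High is strictly dominated and Firm A never plays it.

High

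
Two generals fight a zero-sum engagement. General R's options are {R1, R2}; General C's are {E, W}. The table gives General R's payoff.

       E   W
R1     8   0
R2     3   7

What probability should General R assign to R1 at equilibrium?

1/3

Row minima: R1 → 0, R2 → 3; maximin = 3.
Column maxima: E → 8, W → 7; minimax = 7.
3 ≠ 7, so there is no saddle point; optimal play is mixed.
Let General R play R1 with probability p. Expected payoff against E: 8p + 3(1−p) = 5p + 3; against W: 0p + 7(1−p) = −7p + 7.
Setting these equal: 5p + 3 = −7p + 7 ⇒ 12p = 4 ⇒ p = 1/3, and the value is (5)·(1/3) + 3 = 14/3.
For General C: with q = P(E), equating R1's and R2's payoffs gives 8q = −4q + 7 ⇒ q = 7/12.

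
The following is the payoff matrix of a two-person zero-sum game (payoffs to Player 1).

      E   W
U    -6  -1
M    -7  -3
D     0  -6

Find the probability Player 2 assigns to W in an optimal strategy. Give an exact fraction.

Row minima: U → -6, M → -7, D → -6; maximin = -6.
Column maxima: E → 0, W → -1; minimax = -1.
-6 ≠ -1, so there is no saddle point; optimal play is mixed.
M is strictly dominated by U, so Player 1 never plays it.
On the remaining 2×2 (U, D vs E, W):
Let Player 1 play U with probability p. Expected payoff against E: (-6)p + 0(1−p) = −6p; against W: (-1)p + (-6)(1−p) = 5p − 6.
Setting these equal: −6p = 5p − 6 ⇒ −11p = -6 ⇒ p = 6/11, and the value is (-6)·(6/11) = -36/11.
For Player 2: with q = P(E), equating U's and D's payoffs gives −5q − 1 = 6q − 6 ⇒ q = 5/11.

6/11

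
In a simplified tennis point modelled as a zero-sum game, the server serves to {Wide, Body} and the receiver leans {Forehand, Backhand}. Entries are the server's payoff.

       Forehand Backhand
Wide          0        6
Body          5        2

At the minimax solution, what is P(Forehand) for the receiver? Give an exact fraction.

4/9

Row minima: Wide → 0, Body → 2; maximin = 2.
Column maxima: Forehand → 5, Backhand → 6; minimax = 5.
2 ≠ 5, so there is no saddle point; optimal play is mixed.
Let the server play Wide with probability p. Expected payoff against Forehand: 0p + 5(1−p) = −5p + 5; against Backhand: 6p + 2(1−p) = 4p + 2.
Setting these equal: −5p + 5 = 4p + 2 ⇒ −9p = -3 ⇒ p = 1/3, and the value is (-5)·(1/3) + 5 = 10/3.
For the receiver: with q = P(Forehand), equating Wide's and Body's payoffs gives −6q + 6 = 3q + 2 ⇒ q = 4/9.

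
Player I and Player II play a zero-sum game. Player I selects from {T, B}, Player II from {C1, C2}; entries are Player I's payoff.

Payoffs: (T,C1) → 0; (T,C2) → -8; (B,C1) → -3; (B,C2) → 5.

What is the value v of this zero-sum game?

Row minima: T → -8, B → -3; maximin = -3.
Column maxima: C1 → 0, C2 → 5; minimax = 0.
-3 ≠ 0, so there is no saddle point; optimal play is mixed.
Let Player I play T with probability p. Expected payoff against C1: 0p + (-3)(1−p) = 3p − 3; against C2: (-8)p + 5(1−p) = −13p + 5.
Setting these equal: 3p − 3 = −13p + 5 ⇒ 16p = 8 ⇒ p = 1/2, and the value is (3)·(1/2) − 3 = -3/2.
For Player II: with q = P(C1), equating T's and B's payoffs gives 8q − 8 = −8q + 5 ⇒ q = 13/16.

-3/2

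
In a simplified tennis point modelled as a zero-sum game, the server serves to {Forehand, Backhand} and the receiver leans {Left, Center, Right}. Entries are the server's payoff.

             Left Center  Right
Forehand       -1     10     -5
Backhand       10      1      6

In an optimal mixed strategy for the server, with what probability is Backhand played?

3/4

Row minima: Forehand → -5, Backhand → 1; maximin = 1.
Column maxima: Left → 10, Center → 10, Right → 6; minimax = 6.
1 ≠ 6, so there is no saddle point; optimal play is mixed.
Left is strictly dominated by Right (it gives the server strictly more in every row), so the receiver never plays it.
On the remaining 2×2 (Forehand, Backhand vs Center, Right):
Let the server play Forehand with probability p. Expected payoff against Center: 10p + 1(1−p) = 9p + 1; against Right: (-5)p + 6(1−p) = −11p + 6.
Setting these equal: 9p + 1 = −11p + 6 ⇒ 20p = 5 ⇒ p = 1/4, and the value is (9)·(1/4) + 1 = 13/4.
For the receiver: with q = P(Center), equating Forehand's and Backhand's payoffs gives 15q − 5 = −5q + 6 ⇒ q = 11/20.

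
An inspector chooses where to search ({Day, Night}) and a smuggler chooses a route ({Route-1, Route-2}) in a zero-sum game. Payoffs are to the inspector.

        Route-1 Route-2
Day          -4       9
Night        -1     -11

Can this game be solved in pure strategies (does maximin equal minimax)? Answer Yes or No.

No

Row minima: Day → -4, Night → -11; maximin = -4.
Column maxima: Route-1 → -1, Route-2 → 9; minimax = -1.
-4 ≠ -1, so no pure-strategy equilibrium exists.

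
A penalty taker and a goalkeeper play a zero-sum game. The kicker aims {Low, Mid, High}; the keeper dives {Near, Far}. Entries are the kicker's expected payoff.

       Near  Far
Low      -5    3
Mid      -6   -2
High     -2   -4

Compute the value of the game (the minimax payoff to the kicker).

Row minima: Low → -5, Mid → -6, High → -4; maximin = -4.
Column maxima: Near → -2, Far → 3; minimax = -2.
-4 ≠ -2, so there is no saddle point; optimal play is mixed.
Mid is strictly dominated by Low, so the kicker never plays it.
On the remaining 2×2 (Low, High vs Near, Far):
Let the kicker play Low with probability p. Expected payoff against Near: (-5)p + (-2)(1−p) = −3p − 2; against Far: 3p + (-4)(1−p) = 7p − 4.
Setting these equal: −3p − 2 = 7p − 4 ⇒ −10p = -2 ⇒ p = 1/5, and the value is (-3)·(1/5) − 2 = -13/5.
For the keeper: with q = P(Near), equating Low's and High's payoffs gives −8q + 3 = 2q − 4 ⇒ q = 7/10.

-13/5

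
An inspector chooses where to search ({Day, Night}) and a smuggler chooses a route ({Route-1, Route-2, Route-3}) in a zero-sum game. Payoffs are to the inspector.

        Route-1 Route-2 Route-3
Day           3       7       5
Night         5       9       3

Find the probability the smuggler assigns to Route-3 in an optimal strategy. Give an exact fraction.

1/2

Row minima: Day → 3, Night → 3; maximin = 3.
Column maxima: Route-1 → 5, Route-2 → 9, Route-3 → 5; minimax = 5.
3 ≠ 5, so there is no saddle point; optimal play is mixed.
Route-2 is strictly dominated by Route-1 (it gives the inspector strictly more in every row), so the smuggler never plays it.
On the remaining 2×2 (Day, Night vs Route-1, Route-3):
Let the inspector play Day with probability p. Expected payoff against Route-1: 3p + 5(1−p) = −2p + 5; against Route-3: 5p + 3(1−p) = 2p + 3.
Setting these equal: −2p + 5 = 2p + 3 ⇒ −4p = -2 ⇒ p = 1/2, and the value is (-2)·(1/2) + 5 = 4.
For the smuggler: with q = P(Route-1), equating Day's and Night's payoffs gives −2q + 5 = 2q + 3 ⇒ q = 1/2.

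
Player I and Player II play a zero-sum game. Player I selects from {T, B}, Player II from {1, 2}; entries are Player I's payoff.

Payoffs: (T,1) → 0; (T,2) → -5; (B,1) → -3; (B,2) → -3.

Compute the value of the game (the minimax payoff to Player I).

-3

Row minima: T → -5, B → -3; maximin = -3.
Column maxima: 1 → 0, 2 → -3; minimax = -3.
Since maximin = minimax = -3, there is a saddle point and the value is -3.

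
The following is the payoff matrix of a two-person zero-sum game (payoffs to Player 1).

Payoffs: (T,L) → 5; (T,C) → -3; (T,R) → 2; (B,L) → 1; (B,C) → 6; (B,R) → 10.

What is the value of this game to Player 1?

33/13

Row minima: T → -3, B → 1; maximin = 1.
Column maxima: L → 5, C → 6, R → 10; minimax = 5.
1 ≠ 5, so there is no saddle point; optimal play is mixed.
R is strictly dominated by C (it gives Player 1 strictly more in every row), so Player 2 never plays it.
On the remaining 2×2 (T, B vs L, C):
Let Player 1 play T with probability p. Expected payoff against L: 5p + 1(1−p) = 4p + 1; against C: (-3)p + 6(1−p) = −9p + 6.
Setting these equal: 4p + 1 = −9p + 6 ⇒ 13p = 5 ⇒ p = 5/13, and the value is (4)·(5/13) + 1 = 33/13.
For Player 2: with q = P(L), equating T's and B's payoffs gives 8q − 3 = −5q + 6 ⇒ q = 9/13.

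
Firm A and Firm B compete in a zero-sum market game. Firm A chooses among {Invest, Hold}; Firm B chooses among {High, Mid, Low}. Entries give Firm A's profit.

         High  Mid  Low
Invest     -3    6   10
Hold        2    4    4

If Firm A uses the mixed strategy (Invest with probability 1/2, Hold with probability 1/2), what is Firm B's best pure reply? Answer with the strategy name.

If Firm B plays High, Firm A's expected payoff is (1/2)·(-3) + (1/2)·2 = -1/2.
If Firm B plays Mid, Firm A's expected payoff is (1/2)·6 + (1/2)·4 = 5.
If Firm B plays Low, Firm A's expected payoff is (1/2)·10 + (1/2)·4 = 7.
Firm B minimizes Firm A's payoff; the smallest is -1/2, so the best response is High.

High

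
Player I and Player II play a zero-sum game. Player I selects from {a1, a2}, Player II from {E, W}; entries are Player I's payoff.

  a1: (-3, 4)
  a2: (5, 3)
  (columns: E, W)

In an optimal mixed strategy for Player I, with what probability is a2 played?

7/9

Row minima: a1 → -3, a2 → 3; maximin = 3.
Column maxima: E → 5, W → 4; minimax = 4.
3 ≠ 4, so there is no saddle point; optimal play is mixed.
Let Player I play a1 with probability p. Expected payoff against E: (-3)p + 5(1−p) = −8p + 5; against W: 4p + 3(1−p) = p + 3.
Setting these equal: −8p + 5 = p + 3 ⇒ −9p = -2 ⇒ p = 2/9, and the value is (-8)·(2/9) + 5 = 29/9.
For Player II: with q = P(E), equating a1's and a2's payoffs gives −7q + 4 = 2q + 3 ⇒ q = 1/9.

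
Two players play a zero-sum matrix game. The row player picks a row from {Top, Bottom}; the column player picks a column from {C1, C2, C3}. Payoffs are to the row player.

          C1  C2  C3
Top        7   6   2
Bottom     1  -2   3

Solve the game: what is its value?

22/9

Row minima: Top → 2, Bottom → -2; maximin = 2.
Column maxima: C1 → 7, C2 → 6, C3 → 3; minimax = 3.
2 ≠ 3, so there is no saddle point; optimal play is mixed.
C1 is strictly dominated by C2 (it gives the row player strictly more in every row), so the column player never plays it.
On the remaining 2×2 (Top, Bottom vs C2, C3):
Let the row player play Top with probability p. Expected payoff against C2: 6p + (-2)(1−p) = 8p − 2; against C3: 2p + 3(1−p) = −p + 3.
Setting these equal: 8p − 2 = −p + 3 ⇒ 9p = 5 ⇒ p = 5/9, and the value is (8)·(5/9) − 2 = 22/9.
For the column player: with q = P(C2), equating Top's and Bottom's payoffs gives 4q + 2 = −5q + 3 ⇒ q = 1/9.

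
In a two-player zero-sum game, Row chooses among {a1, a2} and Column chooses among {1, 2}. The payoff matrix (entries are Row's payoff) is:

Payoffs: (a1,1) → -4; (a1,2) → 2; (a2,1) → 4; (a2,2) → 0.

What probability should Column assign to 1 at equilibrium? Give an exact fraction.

Row minima: a1 → -4, a2 → 0; maximin = 0.
Column maxima: 1 → 4, 2 → 2; minimax = 2.
0 ≠ 2, so there is no saddle point; optimal play is mixed.
Let Row play a1 with probability p. Expected payoff against 1: (-4)p + 4(1−p) = −8p + 4; against 2: 2p + 0(1−p) = 2p.
Setting these equal: −8p + 4 = 2p ⇒ −10p = -4 ⇒ p = 2/5, and the value is (-8)·(2/5) + 4 = 4/5.
For Column: with q = P(1), equating a1's and a2's payoffs gives −6q + 2 = 4q ⇒ q = 1/5.

1/5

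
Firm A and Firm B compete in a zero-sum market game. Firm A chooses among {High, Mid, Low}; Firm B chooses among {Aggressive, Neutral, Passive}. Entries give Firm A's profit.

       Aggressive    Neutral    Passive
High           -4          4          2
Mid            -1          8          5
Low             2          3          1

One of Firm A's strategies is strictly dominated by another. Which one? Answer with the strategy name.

Mid gives a strictly higher payoff than High against every column: -1 > -4, 8 > 4, 5 > 2.
So High is strictly dominated and Firm A never plays it.

High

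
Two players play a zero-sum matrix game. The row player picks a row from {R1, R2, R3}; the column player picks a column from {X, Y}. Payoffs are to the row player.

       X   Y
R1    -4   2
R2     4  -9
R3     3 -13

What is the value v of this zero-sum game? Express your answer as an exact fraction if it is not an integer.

Row minima: R1 → -4, R2 → -9, R3 → -13; maximin = -4.
Column maxima: X → 4, Y → 2; minimax = 2.
-4 ≠ 2, so there is no saddle point; optimal play is mixed.
R3 is strictly dominated by R2, so the row player never plays it.
On the remaining 2×2 (R1, R2 vs X, Y):
Let the row player play R1 with probability p. Expected payoff against X: (-4)p + 4(1−p) = −8p + 4; against Y: 2p + (-9)(1−p) = 11p − 9.
Setting these equal: −8p + 4 = 11p − 9 ⇒ −19p = -13 ⇒ p = 13/19, and the value is (-8)·(13/19) + 4 = -28/19.
For the column player: with q = P(X), equating R1's and R2's payoffs gives −6q + 2 = 13q − 9 ⇒ q = 11/19.

-28/19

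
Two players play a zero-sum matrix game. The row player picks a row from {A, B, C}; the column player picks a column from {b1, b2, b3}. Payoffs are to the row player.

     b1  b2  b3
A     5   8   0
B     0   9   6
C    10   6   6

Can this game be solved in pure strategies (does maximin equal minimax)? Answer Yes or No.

Yes

Row minima: A → 0, B → 0, C → 6; maximin = 6.
Column maxima: b1 → 10, b2 → 9, b3 → 6; minimax = 6.
maximin = minimax = 6, so a saddle point exists.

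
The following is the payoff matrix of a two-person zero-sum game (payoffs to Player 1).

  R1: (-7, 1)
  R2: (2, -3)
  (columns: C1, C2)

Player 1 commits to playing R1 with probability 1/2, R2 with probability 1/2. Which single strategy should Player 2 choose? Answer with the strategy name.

C1

If Player 2 plays C1, Player 1's expected payoff is (1/2)·(-7) + (1/2)·2 = -5/2.
If Player 2 plays C2, Player 1's expected payoff is (1/2)·1 + (1/2)·(-3) = -1.
Player 2 minimizes Player 1's payoff; the smallest is -5/2, so the best response is C1.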